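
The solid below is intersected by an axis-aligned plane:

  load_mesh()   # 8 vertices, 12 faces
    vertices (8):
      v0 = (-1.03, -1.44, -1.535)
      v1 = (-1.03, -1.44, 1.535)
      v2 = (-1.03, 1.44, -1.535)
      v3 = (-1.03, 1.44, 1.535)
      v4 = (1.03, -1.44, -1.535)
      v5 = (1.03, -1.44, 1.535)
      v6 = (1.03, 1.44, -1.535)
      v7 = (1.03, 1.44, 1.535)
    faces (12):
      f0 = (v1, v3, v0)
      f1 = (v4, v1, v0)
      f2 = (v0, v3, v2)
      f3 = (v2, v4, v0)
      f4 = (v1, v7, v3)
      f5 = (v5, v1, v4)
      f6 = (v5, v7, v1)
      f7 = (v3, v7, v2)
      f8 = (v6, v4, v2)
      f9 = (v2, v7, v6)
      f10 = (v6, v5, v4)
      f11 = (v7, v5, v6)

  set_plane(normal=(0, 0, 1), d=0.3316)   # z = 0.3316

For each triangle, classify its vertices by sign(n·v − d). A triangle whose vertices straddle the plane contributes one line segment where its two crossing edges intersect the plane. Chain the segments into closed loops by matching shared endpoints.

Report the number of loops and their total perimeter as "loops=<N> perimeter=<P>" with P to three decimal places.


loops=1 perimeter=9.880

Straddling triangles (8 of 12):
  (v1,v3,v0) [++-] → (-1.03, 0.311078, 0.3316)–(-1.03, -1.44, 0.3316)  len=1.7511
  (v4,v1,v0) [-+-] → (-0.222507, -1.44, 0.3316)–(-1.03, -1.44, 0.3316)  len=0.8075
  (v0,v3,v2) [-+-] → (-1.03, 0.311078, 0.3316)–(-1.03, 1.44, 0.3316)  len=1.1289
  (v5,v1,v4) [++-] → (-0.222507, -1.44, 0.3316)–(1.03, -1.44, 0.3316)  len=1.2525
  (v3,v7,v2) [++-] → (0.222507, 1.44, 0.3316)–(-1.03, 1.44, 0.3316)  len=1.2525
  (v2,v7,v6) [-+-] → (0.222507, 1.44, 0.3316)–(1.03, 1.44, 0.3316)  len=0.8075
  (v6,v5,v4) [-+-] → (1.03, -0.311078, 0.3316)–(1.03, -1.44, 0.3316)  len=1.1289
  (v7,v5,v6) [++-] → (1.03, -0.311078, 0.3316)–(1.03, 1.44, 0.3316)  len=1.7511

Chained into 1 loop(s):
  loop 1: 8 segments, perimeter = 9.8800
Total perimeter = 9.880


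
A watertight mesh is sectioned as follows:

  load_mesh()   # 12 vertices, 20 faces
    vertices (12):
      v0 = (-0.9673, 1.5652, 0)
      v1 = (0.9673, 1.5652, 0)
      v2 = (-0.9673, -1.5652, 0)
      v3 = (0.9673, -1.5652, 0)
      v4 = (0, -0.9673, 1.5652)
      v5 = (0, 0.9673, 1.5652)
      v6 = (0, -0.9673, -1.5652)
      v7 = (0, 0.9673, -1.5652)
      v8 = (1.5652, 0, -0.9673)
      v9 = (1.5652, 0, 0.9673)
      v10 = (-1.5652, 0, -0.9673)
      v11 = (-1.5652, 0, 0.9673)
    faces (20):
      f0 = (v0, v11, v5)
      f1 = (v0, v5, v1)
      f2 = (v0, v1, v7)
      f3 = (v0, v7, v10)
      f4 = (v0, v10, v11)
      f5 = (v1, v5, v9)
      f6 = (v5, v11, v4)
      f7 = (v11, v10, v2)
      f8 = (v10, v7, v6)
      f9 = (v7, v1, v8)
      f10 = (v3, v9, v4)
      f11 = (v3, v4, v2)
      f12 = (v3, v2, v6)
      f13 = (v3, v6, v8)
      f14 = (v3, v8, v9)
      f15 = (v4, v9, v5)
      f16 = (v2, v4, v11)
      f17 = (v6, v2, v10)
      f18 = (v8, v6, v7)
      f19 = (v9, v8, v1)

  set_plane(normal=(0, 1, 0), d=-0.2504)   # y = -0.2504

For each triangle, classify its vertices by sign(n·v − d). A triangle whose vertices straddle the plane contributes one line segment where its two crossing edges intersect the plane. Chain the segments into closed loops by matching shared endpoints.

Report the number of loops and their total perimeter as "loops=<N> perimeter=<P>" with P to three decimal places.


Straddling triangles (10 of 20):
  (v5,v11,v4) [++-] → (-1.16002, -0.2504, 1.12208)–(0, -0.2504, 1.5652)  len=1.2418
  (v11,v10,v2) [++-] → (-1.46955, -0.2504, -0.812552)–(-1.46955, -0.2504, 0.812552)  len=1.6251
  (v10,v7,v6) [++-] → (0, -0.2504, -1.5652)–(-1.16002, -0.2504, -1.12208)  len=1.2418
  (v3,v9,v4) [-+-] → (1.46955, -0.2504, 0.812552)–(1.16002, -0.2504, 1.12208)  len=0.4377
  (v3,v6,v8) [--+] → (1.16002, -0.2504, -1.12208)–(1.46955, -0.2504, -0.812552)  len=0.4377
  (v3,v8,v9) [-++] → (1.46955, -0.2504, -0.812552)–(1.46955, -0.2504, 0.812552)  len=1.6251
  (v4,v9,v5) [-++] → (1.16002, -0.2504, 1.12208)–(0, -0.2504, 1.5652)  len=1.2418
  (v2,v4,v11) [--+] → (-1.16002, -0.2504, 1.12208)–(-1.46955, -0.2504, 0.812552)  len=0.4377
  (v6,v2,v10) [--+] → (-1.46955, -0.2504, -0.812552)–(-1.16002, -0.2504, -1.12208)  len=0.4377
  (v8,v6,v7) [+-+] → (1.16002, -0.2504, -1.12208)–(0, -0.2504, -1.5652)  len=1.2418

Chained into 1 loop(s):
  loop 1: 10 segments, perimeter = 9.9683
Total perimeter = 9.968

loops=1 perimeter=9.968


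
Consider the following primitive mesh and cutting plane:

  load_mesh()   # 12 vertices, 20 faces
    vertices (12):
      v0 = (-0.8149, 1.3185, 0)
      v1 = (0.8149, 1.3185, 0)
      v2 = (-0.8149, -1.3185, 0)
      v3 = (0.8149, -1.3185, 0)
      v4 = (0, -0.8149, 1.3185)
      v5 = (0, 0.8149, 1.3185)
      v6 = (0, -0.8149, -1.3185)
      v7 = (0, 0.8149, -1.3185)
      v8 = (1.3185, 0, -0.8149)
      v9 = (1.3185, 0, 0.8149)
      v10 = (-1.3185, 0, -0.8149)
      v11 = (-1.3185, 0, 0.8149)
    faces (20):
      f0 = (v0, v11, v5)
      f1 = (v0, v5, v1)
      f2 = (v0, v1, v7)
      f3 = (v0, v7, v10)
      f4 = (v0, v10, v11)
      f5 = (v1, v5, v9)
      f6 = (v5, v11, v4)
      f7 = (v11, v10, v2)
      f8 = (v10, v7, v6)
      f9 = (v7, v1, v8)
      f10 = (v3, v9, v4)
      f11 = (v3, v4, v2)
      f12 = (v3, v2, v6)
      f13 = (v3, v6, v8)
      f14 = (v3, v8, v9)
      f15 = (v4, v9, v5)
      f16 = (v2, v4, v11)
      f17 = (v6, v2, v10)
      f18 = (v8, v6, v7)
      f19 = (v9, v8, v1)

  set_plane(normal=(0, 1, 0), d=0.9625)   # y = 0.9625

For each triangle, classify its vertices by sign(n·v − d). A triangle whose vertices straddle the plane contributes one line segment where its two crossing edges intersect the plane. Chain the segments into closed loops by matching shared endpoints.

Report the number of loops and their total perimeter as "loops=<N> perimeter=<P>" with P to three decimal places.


loops=1 perimeter=5.863

Straddling triangles (8 of 20):
  (v0,v11,v5) [+--] → (-0.950874, 0.9625, 0.220026)–(-0.238839, 0.9625, 0.932061)  len=1.0070
  (v0,v5,v1) [+-+] → (-0.238839, 0.9625, 0.932061)–(0.238839, 0.9625, 0.932061)  len=0.4777
  (v0,v1,v7) [++-] → (0.238839, 0.9625, -0.932061)–(-0.238839, 0.9625, -0.932061)  len=0.4777
  (v0,v7,v10) [+--] → (-0.238839, 0.9625, -0.932061)–(-0.950874, 0.9625, -0.220026)  len=1.0070
  (v0,v10,v11) [+--] → (-0.950874, 0.9625, -0.220026)–(-0.950874, 0.9625, 0.220026)  len=0.4401
  (v1,v5,v9) [+--] → (0.238839, 0.9625, 0.932061)–(0.950874, 0.9625, 0.220026)  len=1.0070
  (v7,v1,v8) [-+-] → (0.238839, 0.9625, -0.932061)–(0.950874, 0.9625, -0.220026)  len=1.0070
  (v9,v8,v1) [--+] → (0.950874, 0.9625, -0.220026)–(0.950874, 0.9625, 0.220026)  len=0.4401

Chained into 1 loop(s):
  loop 1: 8 segments, perimeter = 5.8633
Total perimeter = 5.863


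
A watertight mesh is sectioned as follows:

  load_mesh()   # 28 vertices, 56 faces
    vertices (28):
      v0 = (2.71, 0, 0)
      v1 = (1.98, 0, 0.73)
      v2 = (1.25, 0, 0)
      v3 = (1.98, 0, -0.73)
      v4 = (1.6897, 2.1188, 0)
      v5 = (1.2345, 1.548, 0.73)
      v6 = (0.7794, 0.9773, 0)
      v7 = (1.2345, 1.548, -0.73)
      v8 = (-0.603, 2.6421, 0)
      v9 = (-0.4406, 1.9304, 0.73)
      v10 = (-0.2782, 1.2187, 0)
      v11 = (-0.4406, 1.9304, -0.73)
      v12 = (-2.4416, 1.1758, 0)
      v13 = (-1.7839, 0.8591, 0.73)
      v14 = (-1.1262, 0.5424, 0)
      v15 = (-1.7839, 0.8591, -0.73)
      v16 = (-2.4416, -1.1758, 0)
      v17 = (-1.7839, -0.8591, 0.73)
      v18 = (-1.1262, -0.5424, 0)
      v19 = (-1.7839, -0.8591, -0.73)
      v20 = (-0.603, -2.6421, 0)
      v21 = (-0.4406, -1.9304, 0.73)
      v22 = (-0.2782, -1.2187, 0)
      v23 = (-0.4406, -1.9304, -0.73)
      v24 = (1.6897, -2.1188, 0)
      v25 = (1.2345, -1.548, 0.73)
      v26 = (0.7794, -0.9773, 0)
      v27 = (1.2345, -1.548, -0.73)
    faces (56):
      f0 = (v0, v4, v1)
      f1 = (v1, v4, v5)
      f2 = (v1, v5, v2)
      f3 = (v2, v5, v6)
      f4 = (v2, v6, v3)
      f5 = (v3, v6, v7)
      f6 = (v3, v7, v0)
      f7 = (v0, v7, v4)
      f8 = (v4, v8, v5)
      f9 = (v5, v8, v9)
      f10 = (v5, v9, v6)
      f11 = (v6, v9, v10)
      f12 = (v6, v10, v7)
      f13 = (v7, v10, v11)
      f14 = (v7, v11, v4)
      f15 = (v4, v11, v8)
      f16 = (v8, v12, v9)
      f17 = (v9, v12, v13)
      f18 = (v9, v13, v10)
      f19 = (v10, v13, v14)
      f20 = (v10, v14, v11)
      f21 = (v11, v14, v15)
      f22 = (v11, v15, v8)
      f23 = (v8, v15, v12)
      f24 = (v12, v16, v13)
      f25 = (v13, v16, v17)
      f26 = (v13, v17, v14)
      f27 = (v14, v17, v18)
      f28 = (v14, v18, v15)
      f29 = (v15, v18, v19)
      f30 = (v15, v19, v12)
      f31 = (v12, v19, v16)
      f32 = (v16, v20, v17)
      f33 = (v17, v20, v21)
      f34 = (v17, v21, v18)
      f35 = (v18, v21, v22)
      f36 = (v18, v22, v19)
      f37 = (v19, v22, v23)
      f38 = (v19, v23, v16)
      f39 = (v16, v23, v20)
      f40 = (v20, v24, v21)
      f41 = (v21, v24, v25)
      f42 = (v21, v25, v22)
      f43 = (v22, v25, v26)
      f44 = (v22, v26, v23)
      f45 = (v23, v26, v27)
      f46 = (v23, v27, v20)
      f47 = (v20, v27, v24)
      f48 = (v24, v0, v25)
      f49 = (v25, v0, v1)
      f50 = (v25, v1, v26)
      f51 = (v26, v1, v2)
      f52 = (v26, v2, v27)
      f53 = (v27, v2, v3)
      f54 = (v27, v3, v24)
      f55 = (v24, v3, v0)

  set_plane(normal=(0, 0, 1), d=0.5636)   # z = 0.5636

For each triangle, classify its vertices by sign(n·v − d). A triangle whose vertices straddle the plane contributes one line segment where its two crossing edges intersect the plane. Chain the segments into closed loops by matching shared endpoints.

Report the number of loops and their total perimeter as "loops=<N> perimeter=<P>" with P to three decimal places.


loops=2 perimeter=24.055

Straddling triangles (28 of 56):
  (v0,v4,v1) [--+] → (1.91383, 0.48297, 0.5636)–(2.1464, 0, 0.5636)  len=0.5361
  (v1,v4,v5) [+-+] → (1.91383, 0.48297, 0.5636)–(1.33826, 1.67811, 0.5636)  len=1.3265
  (v1,v5,v2) [++-] → (1.23803, 1.19514, 0.5636)–(1.8136, 0, 0.5636)  len=1.3265
  (v2,v5,v6) [-+-] → (1.23803, 1.19514, 0.5636)–(1.13076, 1.41791, 0.5636)  len=0.2473
  (v4,v8,v5) [--+] → (0.815651, 1.79739, 0.5636)–(1.33826, 1.67811, 0.5636)  len=0.5361
  (v5,v8,v9) [+-+] → (0.815651, 1.79739, 0.5636)–(-0.477618, 2.09263, 0.5636)  len=1.3265
  (v5,v9,v6) [++-] → (-0.162507, 1.71315, 0.5636)–(1.13076, 1.41791, 0.5636)  len=1.3265
  (v6,v9,v10) [-+-] → (-0.162507, 1.71315, 0.5636)–(-0.403582, 1.76817, 0.5636)  len=0.2473
  (v8,v12,v9) [--+] → (-0.896718, 1.75839, 0.5636)–(-0.477618, 2.09263, 0.5636)  len=0.5361
  (v9,v12,v13) [+-+] → (-0.896718, 1.75839, 0.5636)–(-1.93382, 0.93129, 0.5636)  len=1.3265
  (v9,v13,v10) [++-] → (-1.44068, 0.941069, 0.5636)–(-0.403582, 1.76817, 0.5636)  len=1.3265
  (v10,v13,v14) [-+-] → (-1.44068, 0.941069, 0.5636)–(-1.63398, 0.78691, 0.5636)  len=0.2472
  (v12,v16,v13) [--+] → (-1.93382, 0.395254, 0.5636)–(-1.93382, 0.93129, 0.5636)  len=0.5360
  (v13,v16,v17) [+-+] → (-1.93382, 0.395254, 0.5636)–(-1.93382, -0.93129, 0.5636)  len=1.3265
  (v13,v17,v14) [++-] → (-1.63398, -0.539635, 0.5636)–(-1.63398, 0.78691, 0.5636)  len=1.3265
  (v14,v17,v18) [-+-] → (-1.63398, -0.539635, 0.5636)–(-1.63398, -0.78691, 0.5636)  len=0.2473
  (v16,v20,v17) [--+] → (-1.51472, -1.26553, 0.5636)–(-1.93382, -0.93129, 0.5636)  len=0.5361
  (v17,v20,v21) [+-+] → (-1.51472, -1.26553, 0.5636)–(-0.477618, -2.09263, 0.5636)  len=1.3265
  (v17,v21,v18) [++-] → (-0.596879, -1.61401, 0.5636)–(-1.63398, -0.78691, 0.5636)  len=1.3265
  (v18,v21,v22) [-+-] → (-0.596879, -1.61401, 0.5636)–(-0.403582, -1.76817, 0.5636)  len=0.2472
  (v20,v24,v21) [--+] → (0.0449917, -1.97334, 0.5636)–(-0.477618, -2.09263, 0.5636)  len=0.5361
  (v21,v24,v25) [+-+] → (0.0449917, -1.97334, 0.5636)–(1.33826, -1.67811, 0.5636)  len=1.3265
  (v21,v25,v22) [++-] → (0.889687, -1.47294, 0.5636)–(-0.403582, -1.76817, 0.5636)  len=1.3265
  (v22,v25,v26) [-+-] → (0.889687, -1.47294, 0.5636)–(1.13076, -1.41791, 0.5636)  len=0.2473
  (v24,v0,v25) [--+] → (1.57083, -1.19514, 0.5636)–(1.33826, -1.67811, 0.5636)  len=0.5361
  (v25,v0,v1) [+-+] → (1.57083, -1.19514, 0.5636)–(2.1464, 0, 0.5636)  len=1.3265
  (v25,v1,v26) [++-] → (1.70633, -0.222771, 0.5636)–(1.13076, -1.41791, 0.5636)  len=1.3265
  (v26,v1,v2) [-+-] → (1.70633, -0.222771, 0.5636)–(1.8136, 0, 0.5636)  len=0.2473

Chained into 2 loop(s):
  loop 1: 14 segments, perimeter = 13.0381
  loop 2: 14 segments, perimeter = 11.0165
Total perimeter = 24.055


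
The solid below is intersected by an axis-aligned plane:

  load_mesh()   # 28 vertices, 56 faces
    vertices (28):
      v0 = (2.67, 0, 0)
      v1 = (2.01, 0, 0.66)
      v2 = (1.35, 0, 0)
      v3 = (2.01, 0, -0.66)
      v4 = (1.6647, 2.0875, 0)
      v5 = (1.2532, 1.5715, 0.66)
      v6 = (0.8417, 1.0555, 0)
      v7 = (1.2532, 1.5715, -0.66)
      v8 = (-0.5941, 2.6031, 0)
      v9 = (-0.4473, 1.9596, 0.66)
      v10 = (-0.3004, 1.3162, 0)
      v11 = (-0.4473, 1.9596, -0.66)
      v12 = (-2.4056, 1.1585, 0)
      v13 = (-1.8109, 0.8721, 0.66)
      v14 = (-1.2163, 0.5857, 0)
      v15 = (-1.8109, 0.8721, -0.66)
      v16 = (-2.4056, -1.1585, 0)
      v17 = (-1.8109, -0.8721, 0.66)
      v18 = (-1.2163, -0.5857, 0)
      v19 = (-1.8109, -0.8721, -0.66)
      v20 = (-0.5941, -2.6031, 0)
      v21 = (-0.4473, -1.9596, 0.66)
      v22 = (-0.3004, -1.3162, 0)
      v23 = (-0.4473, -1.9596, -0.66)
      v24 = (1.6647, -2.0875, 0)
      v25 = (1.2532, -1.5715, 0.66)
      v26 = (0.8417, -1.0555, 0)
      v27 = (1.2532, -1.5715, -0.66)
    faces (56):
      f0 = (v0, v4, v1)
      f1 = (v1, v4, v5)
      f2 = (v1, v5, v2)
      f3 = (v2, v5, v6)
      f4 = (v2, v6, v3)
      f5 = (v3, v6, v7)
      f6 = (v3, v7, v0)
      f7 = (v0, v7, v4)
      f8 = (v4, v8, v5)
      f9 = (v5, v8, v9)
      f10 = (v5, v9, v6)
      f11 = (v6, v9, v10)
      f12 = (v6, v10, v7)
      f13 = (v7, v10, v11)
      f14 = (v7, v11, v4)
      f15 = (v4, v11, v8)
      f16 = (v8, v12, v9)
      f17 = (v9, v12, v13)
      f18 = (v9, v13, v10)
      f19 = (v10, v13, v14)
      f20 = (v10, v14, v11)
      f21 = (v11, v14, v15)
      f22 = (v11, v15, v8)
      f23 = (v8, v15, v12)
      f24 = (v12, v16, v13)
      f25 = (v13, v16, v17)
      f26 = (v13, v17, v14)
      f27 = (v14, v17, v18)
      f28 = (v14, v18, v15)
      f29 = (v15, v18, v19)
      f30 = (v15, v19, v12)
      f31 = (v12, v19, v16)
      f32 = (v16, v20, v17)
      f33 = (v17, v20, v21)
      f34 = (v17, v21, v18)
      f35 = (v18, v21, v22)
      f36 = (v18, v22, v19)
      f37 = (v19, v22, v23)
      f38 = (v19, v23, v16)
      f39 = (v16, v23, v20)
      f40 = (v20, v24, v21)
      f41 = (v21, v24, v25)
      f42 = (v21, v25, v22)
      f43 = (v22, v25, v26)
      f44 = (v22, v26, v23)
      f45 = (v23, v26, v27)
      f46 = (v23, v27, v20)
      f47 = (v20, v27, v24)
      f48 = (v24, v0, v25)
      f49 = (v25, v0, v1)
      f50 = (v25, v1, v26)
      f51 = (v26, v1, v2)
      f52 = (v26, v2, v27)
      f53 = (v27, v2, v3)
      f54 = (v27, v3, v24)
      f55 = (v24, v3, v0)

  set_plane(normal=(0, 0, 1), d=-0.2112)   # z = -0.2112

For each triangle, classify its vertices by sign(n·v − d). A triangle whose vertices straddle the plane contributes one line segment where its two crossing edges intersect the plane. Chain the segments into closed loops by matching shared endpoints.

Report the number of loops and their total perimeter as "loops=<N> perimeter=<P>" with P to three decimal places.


loops=2 perimeter=24.419

Straddling triangles (28 of 56):
  (v2,v6,v3) [++-] → (1.21556, 0.71774, -0.2112)–(1.5612, 0, -0.2112)  len=0.7966
  (v3,v6,v7) [-+-] → (1.21556, 0.71774, -0.2112)–(0.97338, 1.22062, -0.2112)  len=0.5582
  (v3,v7,v0) [--+] → (2.21662, 0.50288, -0.2112)–(2.4588, 0, -0.2112)  len=0.5582
  (v0,v7,v4) [+-+] → (2.21662, 0.50288, -0.2112)–(1.53302, 1.92238, -0.2112)  len=1.5755
  (v6,v10,v7) [++-] → (0.196752, 1.3979, -0.2112)–(0.97338, 1.22062, -0.2112)  len=0.7966
  (v7,v10,v11) [-+-] → (0.196752, 1.3979, -0.2112)–(-0.347408, 1.52209, -0.2112)  len=0.5582
  (v7,v11,v4) [--+] → (0.98886, 2.04657, -0.2112)–(1.53302, 1.92238, -0.2112)  len=0.5582
  (v4,v11,v8) [+-+] → (0.98886, 2.04657, -0.2112)–(-0.547124, 2.39718, -0.2112)  len=1.5755
  (v10,v14,v11) [++-] → (-0.97022, 1.02535, -0.2112)–(-0.347408, 1.52209, -0.2112)  len=0.7966
  (v11,v14,v15) [-+-] → (-0.97022, 1.02535, -0.2112)–(-1.40657, 0.677348, -0.2112)  len=0.5581
  (v11,v15,v8) [--+] → (-0.983476, 2.04918, -0.2112)–(-0.547124, 2.39718, -0.2112)  len=0.5581
  (v8,v15,v12) [+-+] → (-0.983476, 2.04918, -0.2112)–(-2.2153, 1.06685, -0.2112)  len=1.5755
  (v14,v18,v15) [++-] → (-1.40657, -0.119204, -0.2112)–(-1.40657, 0.677348, -0.2112)  len=0.7966
  (v15,v18,v19) [-+-] → (-1.40657, -0.119204, -0.2112)–(-1.40657, -0.677348, -0.2112)  len=0.5581
  (v15,v19,v12) [--+] → (-2.2153, 0.508708, -0.2112)–(-2.2153, 1.06685, -0.2112)  len=0.5581
  (v12,v19,v16) [+-+] → (-2.2153, 0.508708, -0.2112)–(-2.2153, -1.06685, -0.2112)  len=1.5756
  (v18,v22,v19) [++-] → (-0.78376, -1.17409, -0.2112)–(-1.40657, -0.677348, -0.2112)  len=0.7966
  (v19,v22,v23) [-+-] → (-0.78376, -1.17409, -0.2112)–(-0.347408, -1.52209, -0.2112)  len=0.5581
  (v19,v23,v16) [--+] → (-1.77894, -1.41485, -0.2112)–(-2.2153, -1.06685, -0.2112)  len=0.5581
  (v16,v23,v20) [+-+] → (-1.77894, -1.41485, -0.2112)–(-0.547124, -2.39718, -0.2112)  len=1.5755
  (v22,v26,v23) [++-] → (0.42922, -1.34481, -0.2112)–(-0.347408, -1.52209, -0.2112)  len=0.7966
  (v23,v26,v27) [-+-] → (0.42922, -1.34481, -0.2112)–(0.97338, -1.22062, -0.2112)  len=0.5582
  (v23,v27,v20) [--+] → (-0.002964, -2.27299, -0.2112)–(-0.547124, -2.39718, -0.2112)  len=0.5582
  (v20,v27,v24) [+-+] → (-0.002964, -2.27299, -0.2112)–(1.53302, -1.92238, -0.2112)  len=1.5755
  (v26,v2,v27) [++-] → (1.31902, -0.50288, -0.2112)–(0.97338, -1.22062, -0.2112)  len=0.7966
  (v27,v2,v3) [-+-] → (1.31902, -0.50288, -0.2112)–(1.5612, 0, -0.2112)  len=0.5582
  (v27,v3,v24) [--+] → (1.7752, -1.4195, -0.2112)–(1.53302, -1.92238, -0.2112)  len=0.5582
  (v24,v3,v0) [+-+] → (1.7752, -1.4195, -0.2112)–(2.4588, 0, -0.2112)  len=1.5755

Chained into 2 loop(s):
  loop 1: 14 segments, perimeter = 9.4833
  loop 2: 14 segments, perimeter = 14.9357
Total perimeter = 24.419


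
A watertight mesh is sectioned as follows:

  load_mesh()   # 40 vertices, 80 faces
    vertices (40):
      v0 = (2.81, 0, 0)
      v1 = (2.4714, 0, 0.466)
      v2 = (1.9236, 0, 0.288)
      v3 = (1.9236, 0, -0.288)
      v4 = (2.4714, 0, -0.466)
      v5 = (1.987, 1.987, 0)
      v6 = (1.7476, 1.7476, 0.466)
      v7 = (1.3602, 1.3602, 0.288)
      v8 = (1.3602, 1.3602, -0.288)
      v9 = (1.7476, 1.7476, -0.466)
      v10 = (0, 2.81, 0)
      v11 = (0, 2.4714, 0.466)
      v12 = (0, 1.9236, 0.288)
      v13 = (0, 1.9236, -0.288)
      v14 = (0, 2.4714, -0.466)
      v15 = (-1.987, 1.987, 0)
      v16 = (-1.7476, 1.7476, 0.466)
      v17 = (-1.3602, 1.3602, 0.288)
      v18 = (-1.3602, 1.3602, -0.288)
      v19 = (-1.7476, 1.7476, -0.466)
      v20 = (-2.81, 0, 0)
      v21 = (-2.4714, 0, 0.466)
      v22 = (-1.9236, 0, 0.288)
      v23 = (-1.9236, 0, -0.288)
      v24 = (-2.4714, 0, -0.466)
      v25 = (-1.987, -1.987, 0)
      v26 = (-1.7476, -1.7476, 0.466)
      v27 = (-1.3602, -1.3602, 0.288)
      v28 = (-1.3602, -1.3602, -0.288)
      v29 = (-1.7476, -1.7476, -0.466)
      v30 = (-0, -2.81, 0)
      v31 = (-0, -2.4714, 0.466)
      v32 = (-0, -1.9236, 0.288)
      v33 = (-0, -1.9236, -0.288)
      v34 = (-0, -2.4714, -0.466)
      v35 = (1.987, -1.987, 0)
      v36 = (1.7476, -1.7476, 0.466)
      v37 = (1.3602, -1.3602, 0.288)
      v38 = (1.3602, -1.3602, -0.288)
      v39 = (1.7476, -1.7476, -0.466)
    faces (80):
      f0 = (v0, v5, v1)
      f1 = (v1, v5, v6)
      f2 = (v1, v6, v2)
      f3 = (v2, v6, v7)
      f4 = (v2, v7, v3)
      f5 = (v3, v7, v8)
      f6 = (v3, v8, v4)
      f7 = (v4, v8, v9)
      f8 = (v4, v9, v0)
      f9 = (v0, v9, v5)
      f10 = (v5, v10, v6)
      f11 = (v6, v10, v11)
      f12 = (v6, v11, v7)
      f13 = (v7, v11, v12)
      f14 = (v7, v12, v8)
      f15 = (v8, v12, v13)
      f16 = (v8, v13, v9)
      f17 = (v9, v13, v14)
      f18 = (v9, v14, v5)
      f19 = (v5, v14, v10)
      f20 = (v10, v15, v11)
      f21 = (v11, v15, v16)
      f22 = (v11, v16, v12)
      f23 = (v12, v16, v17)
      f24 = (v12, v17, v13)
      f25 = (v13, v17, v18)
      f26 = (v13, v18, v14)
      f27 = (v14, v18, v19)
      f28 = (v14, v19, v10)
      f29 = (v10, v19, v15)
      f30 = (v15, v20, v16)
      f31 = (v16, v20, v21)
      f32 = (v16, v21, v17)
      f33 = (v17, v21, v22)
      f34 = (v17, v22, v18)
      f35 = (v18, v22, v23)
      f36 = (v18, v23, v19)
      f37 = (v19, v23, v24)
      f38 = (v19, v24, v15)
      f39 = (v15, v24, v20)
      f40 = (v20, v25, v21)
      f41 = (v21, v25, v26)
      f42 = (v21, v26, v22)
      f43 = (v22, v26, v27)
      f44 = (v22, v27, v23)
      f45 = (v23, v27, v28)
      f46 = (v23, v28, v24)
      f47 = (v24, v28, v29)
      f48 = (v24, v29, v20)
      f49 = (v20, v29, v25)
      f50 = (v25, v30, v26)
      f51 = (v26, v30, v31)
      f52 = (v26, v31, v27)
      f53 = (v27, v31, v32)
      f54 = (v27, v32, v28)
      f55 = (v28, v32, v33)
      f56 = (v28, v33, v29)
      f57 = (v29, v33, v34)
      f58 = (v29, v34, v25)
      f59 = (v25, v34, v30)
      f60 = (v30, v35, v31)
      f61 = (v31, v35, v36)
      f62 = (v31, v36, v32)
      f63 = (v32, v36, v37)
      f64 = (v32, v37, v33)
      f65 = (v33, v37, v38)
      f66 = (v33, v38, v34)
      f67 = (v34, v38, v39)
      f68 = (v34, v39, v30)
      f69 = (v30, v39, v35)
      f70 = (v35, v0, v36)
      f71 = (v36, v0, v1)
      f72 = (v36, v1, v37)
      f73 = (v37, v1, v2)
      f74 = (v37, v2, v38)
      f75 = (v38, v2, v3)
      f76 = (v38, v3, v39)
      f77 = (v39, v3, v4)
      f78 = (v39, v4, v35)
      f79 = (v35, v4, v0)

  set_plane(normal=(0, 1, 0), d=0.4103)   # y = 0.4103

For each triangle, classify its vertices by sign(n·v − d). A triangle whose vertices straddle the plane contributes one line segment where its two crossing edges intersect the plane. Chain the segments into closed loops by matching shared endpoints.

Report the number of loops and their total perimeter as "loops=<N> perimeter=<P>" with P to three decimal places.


loops=2 perimeter=5.760

Straddling triangles (20 of 80):
  (v0,v5,v1) [-+-] → (2.64006, 0.4103, 0)–(2.37138, 0.4103, 0.369775)  len=0.4571
  (v1,v5,v6) [-++] → (2.37138, 0.4103, 0.369775)–(2.30147, 0.4103, 0.466)  len=0.1189
  (v1,v6,v2) [-+-] → (2.30147, 0.4103, 0.466)–(1.88228, 0.4103, 0.329791)  len=0.4408
  (v2,v6,v7) [-++] → (1.88228, 0.4103, 0.329791)–(1.75365, 0.4103, 0.288)  len=0.1352
  (v2,v7,v3) [-+-] → (1.75365, 0.4103, 0.288)–(1.75365, 0.4103, -0.114251)  len=0.4023
  (v3,v7,v8) [-++] → (1.75365, 0.4103, -0.114251)–(1.75365, 0.4103, -0.288)  len=0.1737
  (v3,v8,v4) [-+-] → (1.75365, 0.4103, -0.288)–(2.13621, 0.4103, -0.412307)  len=0.4022
  (v4,v8,v9) [-++] → (2.13621, 0.4103, -0.412307)–(2.30147, 0.4103, -0.466)  len=0.1738
  (v4,v9,v0) [-+-] → (2.30147, 0.4103, -0.466)–(2.56057, 0.4103, -0.109407)  len=0.4408
  (v0,v9,v5) [-++] → (2.56057, 0.4103, -0.109407)–(2.64006, 0.4103, 0)  len=0.1352
  (v15,v20,v16) [+-+] → (-2.64006, 0.4103, 0)–(-2.56057, 0.4103, 0.109407)  len=0.1352
  (v16,v20,v21) [+--] → (-2.56057, 0.4103, 0.109407)–(-2.30147, 0.4103, 0.466)  len=0.4408
  (v16,v21,v17) [+-+] → (-2.30147, 0.4103, 0.466)–(-2.13621, 0.4103, 0.412307)  len=0.1738
  (v17,v21,v22) [+--] → (-2.13621, 0.4103, 0.412307)–(-1.75365, 0.4103, 0.288)  len=0.4022
  (v17,v22,v18) [+-+] → (-1.75365, 0.4103, 0.288)–(-1.75365, 0.4103, 0.114251)  len=0.1737
  (v18,v22,v23) [+--] → (-1.75365, 0.4103, 0.114251)–(-1.75365, 0.4103, -0.288)  len=0.4023
  (v18,v23,v19) [+-+] → (-1.75365, 0.4103, -0.288)–(-1.88228, 0.4103, -0.329791)  len=0.1352
  (v19,v23,v24) [+--] → (-1.88228, 0.4103, -0.329791)–(-2.30147, 0.4103, -0.466)  len=0.4408
  (v19,v24,v15) [+-+] → (-2.30147, 0.4103, -0.466)–(-2.37138, 0.4103, -0.369775)  len=0.1189
  (v15,v24,v20) [+--] → (-2.37138, 0.4103, -0.369775)–(-2.64006, 0.4103, 0)  len=0.4571

Chained into 2 loop(s):
  loop 1: 10 segments, perimeter = 2.8801
  loop 2: 10 segments, perimeter = 2.8801
Total perimeter = 5.760


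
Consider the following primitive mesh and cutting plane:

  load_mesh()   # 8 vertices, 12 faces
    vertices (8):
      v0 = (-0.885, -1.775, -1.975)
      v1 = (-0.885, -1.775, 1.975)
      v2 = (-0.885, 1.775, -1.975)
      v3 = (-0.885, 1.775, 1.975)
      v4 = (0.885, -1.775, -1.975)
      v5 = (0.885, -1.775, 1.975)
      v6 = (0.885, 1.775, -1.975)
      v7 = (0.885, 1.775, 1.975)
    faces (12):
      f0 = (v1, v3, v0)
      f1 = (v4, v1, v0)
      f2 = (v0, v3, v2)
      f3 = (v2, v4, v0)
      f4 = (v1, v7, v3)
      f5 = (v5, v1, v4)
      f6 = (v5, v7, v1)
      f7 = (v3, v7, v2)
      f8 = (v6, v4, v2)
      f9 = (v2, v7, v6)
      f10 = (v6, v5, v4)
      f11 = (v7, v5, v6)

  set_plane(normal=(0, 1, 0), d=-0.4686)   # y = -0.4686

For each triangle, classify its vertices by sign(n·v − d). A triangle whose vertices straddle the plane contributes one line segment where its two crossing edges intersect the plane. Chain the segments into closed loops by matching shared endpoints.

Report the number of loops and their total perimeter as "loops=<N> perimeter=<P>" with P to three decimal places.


loops=1 perimeter=11.440

Straddling triangles (8 of 12):
  (v1,v3,v0) [-+-] → (-0.885, -0.4686, 1.975)–(-0.885, -0.4686, -0.5214)  len=2.4964
  (v0,v3,v2) [-++] → (-0.885, -0.4686, -0.5214)–(-0.885, -0.4686, -1.975)  len=1.4536
  (v2,v4,v0) [+--] → (0.23364, -0.4686, -1.975)–(-0.885, -0.4686, -1.975)  len=1.1186
  (v1,v7,v3) [-++] → (-0.23364, -0.4686, 1.975)–(-0.885, -0.4686, 1.975)  len=0.6514
  (v5,v7,v1) [-+-] → (0.885, -0.4686, 1.975)–(-0.23364, -0.4686, 1.975)  len=1.1186
  (v6,v4,v2) [+-+] → (0.885, -0.4686, -1.975)–(0.23364, -0.4686, -1.975)  len=0.6514
  (v6,v5,v4) [+--] → (0.885, -0.4686, 0.5214)–(0.885, -0.4686, -1.975)  len=2.4964
  (v7,v5,v6) [+-+] → (0.885, -0.4686, 1.975)–(0.885, -0.4686, 0.5214)  len=1.4536

Chained into 1 loop(s):
  loop 1: 8 segments, perimeter = 11.4400
Total perimeter = 11.440


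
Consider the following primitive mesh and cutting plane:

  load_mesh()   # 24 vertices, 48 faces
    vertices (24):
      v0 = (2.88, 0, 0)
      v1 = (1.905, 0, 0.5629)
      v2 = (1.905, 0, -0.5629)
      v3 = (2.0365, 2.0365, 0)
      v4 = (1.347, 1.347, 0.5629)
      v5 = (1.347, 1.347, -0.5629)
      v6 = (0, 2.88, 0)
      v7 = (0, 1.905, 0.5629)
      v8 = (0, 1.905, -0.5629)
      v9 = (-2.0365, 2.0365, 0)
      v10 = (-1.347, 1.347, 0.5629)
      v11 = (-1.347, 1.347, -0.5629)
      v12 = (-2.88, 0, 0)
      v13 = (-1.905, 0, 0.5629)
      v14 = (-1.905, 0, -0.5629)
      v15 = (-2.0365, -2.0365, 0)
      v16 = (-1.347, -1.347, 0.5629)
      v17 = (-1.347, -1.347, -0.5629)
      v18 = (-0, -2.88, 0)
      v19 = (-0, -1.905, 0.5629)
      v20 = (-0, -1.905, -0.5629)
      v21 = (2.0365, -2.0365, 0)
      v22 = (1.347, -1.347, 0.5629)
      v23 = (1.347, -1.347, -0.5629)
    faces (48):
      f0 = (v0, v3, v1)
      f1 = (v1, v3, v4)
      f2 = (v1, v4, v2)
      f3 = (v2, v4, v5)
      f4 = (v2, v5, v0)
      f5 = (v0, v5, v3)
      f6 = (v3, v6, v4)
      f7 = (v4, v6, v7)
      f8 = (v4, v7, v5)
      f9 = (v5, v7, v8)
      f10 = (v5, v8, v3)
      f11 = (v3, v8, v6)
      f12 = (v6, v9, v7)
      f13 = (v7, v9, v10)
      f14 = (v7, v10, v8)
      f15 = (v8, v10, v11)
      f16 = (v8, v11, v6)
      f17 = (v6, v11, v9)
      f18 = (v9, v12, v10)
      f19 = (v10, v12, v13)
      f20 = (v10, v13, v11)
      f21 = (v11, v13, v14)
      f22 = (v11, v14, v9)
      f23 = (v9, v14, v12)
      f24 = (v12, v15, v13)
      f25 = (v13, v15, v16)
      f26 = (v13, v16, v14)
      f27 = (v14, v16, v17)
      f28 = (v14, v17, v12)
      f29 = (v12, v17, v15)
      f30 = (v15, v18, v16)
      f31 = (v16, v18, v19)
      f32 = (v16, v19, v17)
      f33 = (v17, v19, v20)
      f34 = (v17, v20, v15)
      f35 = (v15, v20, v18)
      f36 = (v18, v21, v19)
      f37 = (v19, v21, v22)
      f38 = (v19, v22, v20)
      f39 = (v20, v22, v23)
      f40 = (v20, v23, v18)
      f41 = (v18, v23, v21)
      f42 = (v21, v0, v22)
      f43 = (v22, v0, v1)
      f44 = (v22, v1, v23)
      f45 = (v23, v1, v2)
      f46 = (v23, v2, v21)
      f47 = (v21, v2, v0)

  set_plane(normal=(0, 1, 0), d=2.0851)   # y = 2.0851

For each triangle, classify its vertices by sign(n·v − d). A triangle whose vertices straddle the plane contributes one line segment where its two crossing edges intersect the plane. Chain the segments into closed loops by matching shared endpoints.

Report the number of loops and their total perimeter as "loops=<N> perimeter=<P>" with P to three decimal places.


Straddling triangles (6 of 48):
  (v3,v6,v4) [-+-] → (1.91916, 2.0851, 0)–(0.698454, 2.0851, 0.291878)  len=1.2551
  (v4,v6,v7) [-+-] → (0.698454, 2.0851, 0.291878)–(0, 2.0851, 0.458922)  len=0.7182
  (v3,v8,v6) [--+] → (0, 2.0851, -0.458922)–(1.91916, 2.0851, 0)  len=1.9733
  (v6,v9,v7) [+--] → (-1.91916, 2.0851, 0)–(0, 2.0851, 0.458922)  len=1.9733
  (v8,v11,v6) [--+] → (-0.698454, 2.0851, -0.291878)–(0, 2.0851, -0.458922)  len=0.7182
  (v6,v11,v9) [+--] → (-0.698454, 2.0851, -0.291878)–(-1.91916, 2.0851, 0)  len=1.2551

Chained into 1 loop(s):
  loop 1: 6 segments, perimeter = 7.8931
Total perimeter = 7.893

loops=1 perimeter=7.893


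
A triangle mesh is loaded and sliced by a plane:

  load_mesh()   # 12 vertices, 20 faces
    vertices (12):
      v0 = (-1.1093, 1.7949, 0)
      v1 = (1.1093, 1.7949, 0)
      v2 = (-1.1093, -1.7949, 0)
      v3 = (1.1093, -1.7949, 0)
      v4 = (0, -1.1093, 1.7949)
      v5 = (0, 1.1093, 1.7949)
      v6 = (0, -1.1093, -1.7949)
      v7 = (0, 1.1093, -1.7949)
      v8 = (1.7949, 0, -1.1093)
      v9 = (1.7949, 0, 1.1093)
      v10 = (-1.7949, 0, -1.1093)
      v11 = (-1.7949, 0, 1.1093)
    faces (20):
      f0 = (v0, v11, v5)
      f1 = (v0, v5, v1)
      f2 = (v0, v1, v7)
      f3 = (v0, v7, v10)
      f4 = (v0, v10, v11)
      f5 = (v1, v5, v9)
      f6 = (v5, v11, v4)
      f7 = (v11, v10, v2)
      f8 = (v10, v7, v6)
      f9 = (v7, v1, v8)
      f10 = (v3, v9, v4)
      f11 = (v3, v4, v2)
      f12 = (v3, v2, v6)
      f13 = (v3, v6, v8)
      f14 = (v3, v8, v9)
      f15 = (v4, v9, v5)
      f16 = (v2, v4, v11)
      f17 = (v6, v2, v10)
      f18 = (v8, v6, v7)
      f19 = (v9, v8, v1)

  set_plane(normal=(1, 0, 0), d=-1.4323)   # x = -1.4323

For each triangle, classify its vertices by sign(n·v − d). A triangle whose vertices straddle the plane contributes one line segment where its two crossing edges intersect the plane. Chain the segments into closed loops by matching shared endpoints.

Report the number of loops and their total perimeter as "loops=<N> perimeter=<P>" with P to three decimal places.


loops=1 perimeter=7.089

Straddling triangles (8 of 20):
  (v0,v11,v5) [+-+] → (-1.4323, 0.949286, 0.522614)–(-1.4323, 0.224097, 1.2478)  len=1.0256
  (v0,v7,v10) [++-] → (-1.4323, 0.224097, -1.2478)–(-1.4323, 0.949286, -0.522614)  len=1.0256
  (v0,v10,v11) [+--] → (-1.4323, 0.949286, -0.522614)–(-1.4323, 0.949286, 0.522614)  len=1.0452
  (v5,v11,v4) [+-+] → (-1.4323, 0.224097, 1.2478)–(-1.4323, -0.224097, 1.2478)  len=0.4482
  (v11,v10,v2) [--+] → (-1.4323, -0.949286, -0.522614)–(-1.4323, -0.949286, 0.522614)  len=1.0452
  (v10,v7,v6) [-++] → (-1.4323, 0.224097, -1.2478)–(-1.4323, -0.224097, -1.2478)  len=0.4482
  (v2,v4,v11) [++-] → (-1.4323, -0.224097, 1.2478)–(-1.4323, -0.949286, 0.522614)  len=1.0256
  (v6,v2,v10) [++-] → (-1.4323, -0.949286, -0.522614)–(-1.4323, -0.224097, -1.2478)  len=1.0256

Chained into 1 loop(s):
  loop 1: 8 segments, perimeter = 7.0891
Total perimeter = 7.089


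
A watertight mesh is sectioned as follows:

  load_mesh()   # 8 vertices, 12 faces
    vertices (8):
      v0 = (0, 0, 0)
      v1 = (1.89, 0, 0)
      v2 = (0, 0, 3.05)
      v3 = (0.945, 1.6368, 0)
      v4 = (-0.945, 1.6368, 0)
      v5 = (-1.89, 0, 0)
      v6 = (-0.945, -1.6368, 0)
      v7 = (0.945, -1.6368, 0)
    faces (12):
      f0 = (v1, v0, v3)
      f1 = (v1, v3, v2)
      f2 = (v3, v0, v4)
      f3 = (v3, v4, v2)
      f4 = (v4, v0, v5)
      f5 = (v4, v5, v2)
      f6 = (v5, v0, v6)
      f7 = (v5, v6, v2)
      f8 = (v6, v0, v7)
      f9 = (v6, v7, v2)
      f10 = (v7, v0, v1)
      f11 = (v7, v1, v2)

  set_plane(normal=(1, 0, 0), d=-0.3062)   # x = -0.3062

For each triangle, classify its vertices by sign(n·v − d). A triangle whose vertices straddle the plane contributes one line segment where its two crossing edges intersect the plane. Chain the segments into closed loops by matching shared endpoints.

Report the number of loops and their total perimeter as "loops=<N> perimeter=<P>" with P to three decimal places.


loops=1 perimeter=9.403

Straddling triangles (8 of 12):
  (v3,v0,v4) [++-] → (-0.3062, 0.530358, 0)–(-0.3062, 1.6368, 0)  len=1.1064
  (v3,v4,v2) [+-+] → (-0.3062, 1.6368, 0)–(-0.3062, 0.530358, 2.06174)  len=2.3399
  (v4,v0,v5) [-+-] → (-0.3062, 0.530358, 0)–(-0.3062, 0, 0)  len=0.5304
  (v4,v5,v2) [--+] → (-0.3062, 0, 2.55587)–(-0.3062, 0.530358, 2.06174)  len=0.7249
  (v5,v0,v6) [-+-] → (-0.3062, 0, 0)–(-0.3062, -0.530358, 0)  len=0.5304
  (v5,v6,v2) [--+] → (-0.3062, -0.530358, 2.06174)–(-0.3062, 0, 2.55587)  len=0.7249
  (v6,v0,v7) [-++] → (-0.3062, -0.530358, 0)–(-0.3062, -1.6368, 0)  len=1.1064
  (v6,v7,v2) [-++] → (-0.3062, -1.6368, 0)–(-0.3062, -0.530358, 2.06174)  len=2.3399

Chained into 1 loop(s):
  loop 1: 8 segments, perimeter = 9.4031
Total perimeter = 9.403


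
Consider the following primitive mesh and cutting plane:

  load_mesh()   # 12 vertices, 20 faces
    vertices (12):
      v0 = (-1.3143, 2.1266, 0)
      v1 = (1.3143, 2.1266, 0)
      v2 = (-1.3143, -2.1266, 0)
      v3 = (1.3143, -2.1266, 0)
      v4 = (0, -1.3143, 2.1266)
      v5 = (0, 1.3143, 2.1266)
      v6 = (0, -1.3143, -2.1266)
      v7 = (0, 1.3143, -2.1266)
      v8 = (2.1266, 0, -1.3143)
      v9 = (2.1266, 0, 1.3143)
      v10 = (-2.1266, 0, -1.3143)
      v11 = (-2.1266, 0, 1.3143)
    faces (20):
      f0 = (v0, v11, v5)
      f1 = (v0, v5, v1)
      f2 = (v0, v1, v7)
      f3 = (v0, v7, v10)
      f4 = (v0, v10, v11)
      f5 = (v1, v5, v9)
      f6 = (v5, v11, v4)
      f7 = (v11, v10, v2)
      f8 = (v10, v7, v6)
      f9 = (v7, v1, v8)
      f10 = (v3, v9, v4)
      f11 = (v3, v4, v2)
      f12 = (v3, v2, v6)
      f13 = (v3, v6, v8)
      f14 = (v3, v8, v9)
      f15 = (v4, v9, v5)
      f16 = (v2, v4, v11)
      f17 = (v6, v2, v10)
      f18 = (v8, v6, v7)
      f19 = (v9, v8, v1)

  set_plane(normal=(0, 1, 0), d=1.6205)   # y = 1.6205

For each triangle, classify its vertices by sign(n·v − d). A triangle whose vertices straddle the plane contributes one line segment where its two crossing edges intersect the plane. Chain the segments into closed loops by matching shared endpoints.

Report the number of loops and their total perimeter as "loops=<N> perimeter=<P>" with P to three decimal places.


loops=1 perimeter=8.959

Straddling triangles (8 of 20):
  (v0,v11,v5) [+--] → (-1.50762, 1.6205, 0.312784)–(-0.495431, 1.6205, 1.32497)  len=1.4314
  (v0,v5,v1) [+-+] → (-0.495431, 1.6205, 1.32497)–(0.495431, 1.6205, 1.32497)  len=0.9909
  (v0,v1,v7) [++-] → (0.495431, 1.6205, -1.32497)–(-0.495431, 1.6205, -1.32497)  len=0.9909
  (v0,v7,v10) [+--] → (-0.495431, 1.6205, -1.32497)–(-1.50762, 1.6205, -0.312784)  len=1.4314
  (v0,v10,v11) [+--] → (-1.50762, 1.6205, -0.312784)–(-1.50762, 1.6205, 0.312784)  len=0.6256
  (v1,v5,v9) [+--] → (0.495431, 1.6205, 1.32497)–(1.50762, 1.6205, 0.312784)  len=1.4314
  (v7,v1,v8) [-+-] → (0.495431, 1.6205, -1.32497)–(1.50762, 1.6205, -0.312784)  len=1.4314
  (v9,v8,v1) [--+] → (1.50762, 1.6205, -0.312784)–(1.50762, 1.6205, 0.312784)  len=0.6256

Chained into 1 loop(s):
  loop 1: 8 segments, perimeter = 8.9586
Total perimeter = 8.959


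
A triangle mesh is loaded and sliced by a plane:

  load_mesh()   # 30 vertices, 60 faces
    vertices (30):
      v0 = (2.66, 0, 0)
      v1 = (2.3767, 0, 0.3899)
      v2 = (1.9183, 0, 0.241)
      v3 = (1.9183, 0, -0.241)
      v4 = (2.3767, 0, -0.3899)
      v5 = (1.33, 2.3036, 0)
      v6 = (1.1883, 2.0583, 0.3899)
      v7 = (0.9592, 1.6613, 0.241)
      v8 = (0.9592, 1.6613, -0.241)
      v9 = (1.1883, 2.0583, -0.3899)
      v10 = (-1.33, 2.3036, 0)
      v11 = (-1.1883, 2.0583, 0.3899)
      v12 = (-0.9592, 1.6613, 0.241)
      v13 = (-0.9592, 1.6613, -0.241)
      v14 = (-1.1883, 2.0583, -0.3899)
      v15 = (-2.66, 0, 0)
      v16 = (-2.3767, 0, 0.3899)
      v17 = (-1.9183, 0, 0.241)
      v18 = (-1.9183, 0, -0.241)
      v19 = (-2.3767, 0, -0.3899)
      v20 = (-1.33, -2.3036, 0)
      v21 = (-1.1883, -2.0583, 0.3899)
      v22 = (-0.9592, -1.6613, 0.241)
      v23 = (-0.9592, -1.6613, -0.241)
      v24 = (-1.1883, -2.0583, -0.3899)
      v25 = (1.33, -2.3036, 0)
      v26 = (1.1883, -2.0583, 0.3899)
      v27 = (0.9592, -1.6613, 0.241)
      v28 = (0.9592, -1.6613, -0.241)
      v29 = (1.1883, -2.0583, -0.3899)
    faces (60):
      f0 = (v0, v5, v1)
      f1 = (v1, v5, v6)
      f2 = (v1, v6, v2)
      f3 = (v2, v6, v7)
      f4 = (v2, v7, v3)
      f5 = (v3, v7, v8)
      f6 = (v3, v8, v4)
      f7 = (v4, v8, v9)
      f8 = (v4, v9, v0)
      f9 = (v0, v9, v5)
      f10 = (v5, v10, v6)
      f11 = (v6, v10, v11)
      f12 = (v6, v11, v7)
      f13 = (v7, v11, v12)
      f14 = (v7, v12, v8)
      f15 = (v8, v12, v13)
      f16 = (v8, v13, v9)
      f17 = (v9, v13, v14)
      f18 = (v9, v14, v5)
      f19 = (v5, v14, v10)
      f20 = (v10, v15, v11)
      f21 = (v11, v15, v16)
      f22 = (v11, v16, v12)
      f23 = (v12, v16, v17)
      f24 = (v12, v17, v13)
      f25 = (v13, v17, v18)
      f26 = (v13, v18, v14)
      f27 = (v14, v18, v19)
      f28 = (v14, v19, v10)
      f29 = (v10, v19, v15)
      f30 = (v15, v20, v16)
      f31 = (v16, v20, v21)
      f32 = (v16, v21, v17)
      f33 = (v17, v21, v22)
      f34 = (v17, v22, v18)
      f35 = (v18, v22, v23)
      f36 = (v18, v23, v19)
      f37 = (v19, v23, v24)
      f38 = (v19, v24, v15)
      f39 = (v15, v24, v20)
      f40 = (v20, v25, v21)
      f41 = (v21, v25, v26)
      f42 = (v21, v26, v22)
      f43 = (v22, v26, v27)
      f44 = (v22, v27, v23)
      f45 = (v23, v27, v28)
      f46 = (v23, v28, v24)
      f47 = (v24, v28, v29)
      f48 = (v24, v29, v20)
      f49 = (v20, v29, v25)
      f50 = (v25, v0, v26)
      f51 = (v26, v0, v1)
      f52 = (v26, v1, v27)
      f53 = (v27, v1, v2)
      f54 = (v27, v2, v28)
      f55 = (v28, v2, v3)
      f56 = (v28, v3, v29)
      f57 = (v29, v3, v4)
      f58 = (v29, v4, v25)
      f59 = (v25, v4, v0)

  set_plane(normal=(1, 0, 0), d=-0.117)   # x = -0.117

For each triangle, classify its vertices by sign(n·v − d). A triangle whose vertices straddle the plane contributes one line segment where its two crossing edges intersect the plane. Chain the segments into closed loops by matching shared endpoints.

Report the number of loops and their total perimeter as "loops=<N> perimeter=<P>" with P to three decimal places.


Straddling triangles (20 of 60):
  (v5,v10,v6) [+-+] → (-0.117, 2.3036, 0)–(-0.117, 2.18545, 0.187805)  len=0.2219
  (v6,v10,v11) [+--] → (-0.117, 2.18545, 0.187805)–(-0.117, 2.0583, 0.3899)  len=0.2388
  (v6,v11,v7) [+-+] → (-0.117, 2.0583, 0.3899)–(-0.117, 1.86025, 0.31562)  len=0.2115
  (v7,v11,v12) [+--] → (-0.117, 1.86025, 0.31562)–(-0.117, 1.6613, 0.241)  len=0.2125
  (v7,v12,v8) [+-+] → (-0.117, 1.6613, 0.241)–(-0.117, 1.6613, 0.0293964)  len=0.2116
  (v8,v12,v13) [+--] → (-0.117, 1.6613, 0.0293964)–(-0.117, 1.6613, -0.241)  len=0.2704
  (v8,v13,v9) [+-+] → (-0.117, 1.6613, -0.241)–(-0.117, 1.81699, -0.299395)  len=0.1663
  (v9,v13,v14) [+--] → (-0.117, 1.81699, -0.299395)–(-0.117, 2.0583, -0.3899)  len=0.2577
  (v9,v14,v5) [+-+] → (-0.117, 2.0583, -0.3899)–(-0.117, 2.16265, -0.224034)  len=0.1960
  (v5,v14,v10) [+--] → (-0.117, 2.16265, -0.224034)–(-0.117, 2.3036, 0)  len=0.2647
  (v20,v25,v21) [-+-] → (-0.117, -2.3036, 0)–(-0.117, -2.16265, 0.224034)  len=0.2647
  (v21,v25,v26) [-++] → (-0.117, -2.16265, 0.224034)–(-0.117, -2.0583, 0.3899)  len=0.1960
  (v21,v26,v22) [-+-] → (-0.117, -2.0583, 0.3899)–(-0.117, -1.81699, 0.299395)  len=0.2577
  (v22,v26,v27) [-++] → (-0.117, -1.81699, 0.299395)–(-0.117, -1.6613, 0.241)  len=0.1663
  (v22,v27,v23) [-+-] → (-0.117, -1.6613, 0.241)–(-0.117, -1.6613, -0.0293964)  len=0.2704
  (v23,v27,v28) [-++] → (-0.117, -1.6613, -0.0293964)–(-0.117, -1.6613, -0.241)  len=0.2116
  (v23,v28,v24) [-+-] → (-0.117, -1.6613, -0.241)–(-0.117, -1.86025, -0.31562)  len=0.2125
  (v24,v28,v29) [-++] → (-0.117, -1.86025, -0.31562)–(-0.117, -2.0583, -0.3899)  len=0.2115
  (v24,v29,v20) [-+-] → (-0.117, -2.0583, -0.3899)–(-0.117, -2.18545, -0.187805)  len=0.2388
  (v20,v29,v25) [-++] → (-0.117, -2.18545, -0.187805)–(-0.117, -2.3036, 0)  len=0.2219

Chained into 2 loop(s):
  loop 1: 10 segments, perimeter = 2.2513
  loop 2: 10 segments, perimeter = 2.2513
Total perimeter = 4.503

loops=2 perimeter=4.503
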